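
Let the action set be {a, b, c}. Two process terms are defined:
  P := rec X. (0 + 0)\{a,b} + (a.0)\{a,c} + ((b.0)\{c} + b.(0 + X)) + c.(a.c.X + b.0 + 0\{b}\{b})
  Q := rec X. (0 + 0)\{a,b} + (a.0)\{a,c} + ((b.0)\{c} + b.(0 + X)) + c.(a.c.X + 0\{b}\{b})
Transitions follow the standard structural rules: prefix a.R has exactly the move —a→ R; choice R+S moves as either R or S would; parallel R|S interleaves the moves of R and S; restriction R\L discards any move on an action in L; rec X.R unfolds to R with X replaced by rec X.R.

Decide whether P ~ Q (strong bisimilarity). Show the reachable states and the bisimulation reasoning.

not bisimilar

Reachable graph of P (6 states):
  p0 = rec X. (0 + 0)\{a,b} + (a.0)\{a,c} + ((b.0)\{c} + b.(0 + X)) + c.(a.c.X + b.0 + 0\{b}\{b}) ⊢ ··b··> p1, ··b··> p2, ··c··> p3
  p1 = 0 + (rec X. (0 + 0)\{a,b} + (a.0)\{a,c} + ((b.0)\{c} + b.(0 + X)) + c.(a.c.X + b.0 + 0\{b}\{b})) ⊢ ··b··> p1, ··b··> p2, ··c··> p3
  p2 = 0\{c} ⊢ (no moves)
  p3 = a.c.(rec X. (0 + 0)\{a,b} + (a.0)\{a,c} + ((b.0)\{c} + b.(0 + X)) + c.(a.c.X + b.0 + 0\{b}\{b})) + b.0 + 0\{b}\{b} ⊢ ··a··> p4, ··b··> p5
  p4 = c.(rec X. (0 + 0)\{a,b} + (a.0)\{a,c} + ((b.0)\{c} + b.(0 + X)) + c.(a.c.X + b.0 + 0\{b}\{b})) ⊢ ··c··> p0
  p5 = 0 ⊢ (no moves)
Reachable graph of Q (5 states):
  q0 = rec X. (0 + 0)\{a,b} + (a.0)\{a,c} + ((b.0)\{c} + b.(0 + X)) + c.(a.c.X + 0\{b}\{b}) ⊢ ··b··> q1, ··b··> q2, ··c··> q3
  q1 = 0 + (rec X. (0 + 0)\{a,b} + (a.0)\{a,c} + ((b.0)\{c} + b.(0 + X)) + c.(a.c.X + 0\{b}\{b})) ⊢ ··b··> q1, ··b··> q2, ··c··> q3
  q2 = 0\{c} ⊢ (no moves)
  q3 = a.c.(rec X. (0 + 0)\{a,b} + (a.0)\{a,c} + ((b.0)\{c} + b.(0 + X)) + c.(a.c.X + 0\{b}\{b})) + 0\{b}\{b} ⊢ ··a··> q4
  q4 = c.(rec X. (0 + 0)\{a,b} + (a.0)\{a,c} + ((b.0)\{c} + b.(0 + X)) + c.(a.c.X + 0\{b}\{b})) ⊢ ··c··> q0
Bisimilarity quotient blocks:
  B0 = {p0, p1}
  B1 = {p3}
  B2 = {p4}
  B3 = {p2, p5, q2}
  B4 = {q0, q1}
  B5 = {q3}
  B6 = {q4}
p0 ∈ B0, q0 ∈ B4 → different blocks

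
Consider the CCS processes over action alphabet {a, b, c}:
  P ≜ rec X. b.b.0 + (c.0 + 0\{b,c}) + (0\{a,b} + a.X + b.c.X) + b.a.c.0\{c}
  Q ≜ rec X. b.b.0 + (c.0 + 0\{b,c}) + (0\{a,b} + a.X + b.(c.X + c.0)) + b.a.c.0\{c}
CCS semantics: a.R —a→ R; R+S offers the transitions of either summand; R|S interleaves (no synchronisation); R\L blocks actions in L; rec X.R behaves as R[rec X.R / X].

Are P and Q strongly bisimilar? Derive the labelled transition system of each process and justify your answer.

P ≁ Q

Reachable graph of P (7 states):
  s0 = rec X. b.b.0 + (c.0 + 0\{b,c}) + (0\{a,b} + a.X + b.c.X) + b.a.c.0\{c} has moves --a--▸ s0, --b--▸ s1, --b--▸ s2, --b--▸ s3, --c--▸ s4
  s1 = a.c.0\{c} has moves --a--▸ s5
  s2 = b.0 has moves --b--▸ s4
  s3 = c.(rec X. b.b.0 + (c.0 + 0\{b,c}) + (0\{a,b} + a.X + b.c.X) + b.a.c.0\{c}) has moves --c--▸ s0
  s4 = 0 has moves stopped
  s5 = c.0\{c} has moves --c--▸ s6
  s6 = 0\{c} has moves stopped
Reachable graph of Q (7 states):
  t0 = rec X. b.b.0 + (c.0 + 0\{b,c}) + (0\{a,b} + a.X + b.(c.X + c.0)) + b.a.c.0\{c} has moves --a--▸ t0, --b--▸ t1, --b--▸ t2, --b--▸ t3, --c--▸ t4
  t1 = a.c.0\{c} has moves --a--▸ t5
  t2 = b.0 has moves --b--▸ t4
  t3 = c.(rec X. b.b.0 + (c.0 + 0\{b,c}) + (0\{a,b} + a.X + b.(c.X + c.0)) + b.a.c.0\{c}) + c.0 has moves --c--▸ t0, --c--▸ t4
  t4 = 0 has moves stopped
  t5 = c.0\{c} has moves --c--▸ t6
  t6 = 0\{c} has moves stopped
Bisimilarity quotient blocks:
  B0 = {s0}
  B1 = {s1, t1}
  B2 = {s5, t5}
  B3 = {s4, s6, t4, t6}
  B4 = {s2, t2}
  B5 = {s3}
  B6 = {t0}
  B7 = {t3}
s0 ∈ B0, t0 ∈ B6 → different blocks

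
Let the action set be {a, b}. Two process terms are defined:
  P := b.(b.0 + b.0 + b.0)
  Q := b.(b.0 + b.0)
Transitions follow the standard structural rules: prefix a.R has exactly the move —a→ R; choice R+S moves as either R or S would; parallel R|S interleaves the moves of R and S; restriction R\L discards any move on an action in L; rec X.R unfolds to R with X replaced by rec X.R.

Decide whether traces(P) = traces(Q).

P's transition system — 3 states:
  p0 = b.(b.0 + b.0 + b.0) :: -b-> p1
  p1 = b.0 + b.0 + b.0 :: -b-> p2
  p2 = 0 :: deadlocked
Q's transition system — 3 states:
  q0 = b.(b.0 + b.0) :: -b-> q1
  q1 = b.0 + b.0 :: -b-> q2
  q2 = 0 :: deadlocked
Bisimilarity quotient blocks:
  B0 = {p0, q0}
  B1 = {p1, q1}
  B2 = {p2, q2}
p0 ∈ B0, q0 ∈ B0 → same block
Bisimilar ⇒ trace-equivalent.

YES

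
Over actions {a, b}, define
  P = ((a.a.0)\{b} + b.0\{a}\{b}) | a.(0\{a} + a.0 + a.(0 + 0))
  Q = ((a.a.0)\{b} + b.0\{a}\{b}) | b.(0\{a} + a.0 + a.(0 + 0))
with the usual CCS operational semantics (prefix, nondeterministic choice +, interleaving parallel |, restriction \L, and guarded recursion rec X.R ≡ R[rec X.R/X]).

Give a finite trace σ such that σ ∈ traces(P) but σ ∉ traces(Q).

aaa

Reachable graph of P (16 states):
  p0 = ((a.a.0)\{b} + b.0\{a}\{b}) | a.(0\{a} + a.0 + a.(0 + 0)) ⊢ -a-> p1, -a-> p2, -b-> p3
  p1 = ((a.a.0)\{b} + b.0\{a}\{b}) | (0\{a} + a.0 + a.(0 + 0)) ⊢ -a-> p4, -a-> p5, -a-> p6, -b-> p7
  p2 = (a.0)\{b} | a.(0\{a} + a.0 + a.(0 + 0)) ⊢ -a-> p6, -a-> p8
  p3 = 0\{a}\{b} | a.(0\{a} + a.0 + a.(0 + 0)) ⊢ -a-> p7
  p4 = ((a.a.0)\{b} + b.0\{a}\{b}) | (0 + 0) ⊢ -a-> p9, -b-> p10
  p5 = ((a.a.0)\{b} + b.0\{a}\{b}) | 0 ⊢ -a-> p11, -b-> p12
  p6 = (a.0)\{b} | (0\{a} + a.0 + a.(0 + 0)) ⊢ -a-> p11, -a-> p13, -a-> p9
  p7 = 0\{a}\{b} | (0\{a} + a.0 + a.(0 + 0)) ⊢ -a-> p10, -a-> p12
  p8 = 0\{b} | a.(0\{a} + a.0 + a.(0 + 0)) ⊢ -a-> p13
  p9 = (a.0)\{b} | (0 + 0) ⊢ -a-> p14
  p10 = 0\{a}\{b} | (0 + 0) ⊢ stopped
  p11 = (a.0)\{b} | 0 ⊢ -a-> p15
  p12 = 0\{a}\{b} | 0 ⊢ stopped
  p13 = 0\{b} | (0\{a} + a.0 + a.(0 + 0)) ⊢ -a-> p14, -a-> p15
  p14 = 0\{b} | (0 + 0) ⊢ stopped
  p15 = 0\{b} | 0 ⊢ stopped
Reachable graph of Q (16 states):
  q0 = ((a.a.0)\{b} + b.0\{a}\{b}) | b.(0\{a} + a.0 + a.(0 + 0)) ⊢ -a-> q1, -b-> q2, -b-> q3
  q1 = (a.0)\{b} | b.(0\{a} + a.0 + a.(0 + 0)) ⊢ -a-> q4, -b-> q5
  q2 = ((a.a.0)\{b} + b.0\{a}\{b}) | (0\{a} + a.0 + a.(0 + 0)) ⊢ -a-> q5, -a-> q6, -a-> q7, -b-> q8
  q3 = 0\{a}\{b} | b.(0\{a} + a.0 + a.(0 + 0)) ⊢ -b-> q8
  q4 = 0\{b} | b.(0\{a} + a.0 + a.(0 + 0)) ⊢ -b-> q9
  q5 = (a.0)\{b} | (0\{a} + a.0 + a.(0 + 0)) ⊢ -a-> q10, -a-> q11, -a-> q9
  q6 = ((a.a.0)\{b} + b.0\{a}\{b}) | (0 + 0) ⊢ -a-> q10, -b-> q12
  q7 = ((a.a.0)\{b} + b.0\{a}\{b}) | 0 ⊢ -a-> q11, -b-> q13
  q8 = 0\{a}\{b} | (0\{a} + a.0 + a.(0 + 0)) ⊢ -a-> q12, -a-> q13
  q9 = 0\{b} | (0\{a} + a.0 + a.(0 + 0)) ⊢ -a-> q14, -a-> q15
  q10 = (a.0)\{b} | (0 + 0) ⊢ -a-> q14
  q11 = (a.0)\{b} | 0 ⊢ -a-> q15
  q12 = 0\{a}\{b} | (0 + 0) ⊢ stopped
  q13 = 0\{a}\{b} | 0 ⊢ stopped
  q14 = 0\{b} | (0 + 0) ⊢ stopped
  q15 = 0\{b} | 0 ⊢ stopped
Executing aaa from P (initial set {p0}):
  after a @ step 1: {p1, p2}
  after a @ step 2: {p4, p5, p6, p8}
  after a @ step 3: {p11, p13, p9}
  P completes σ.
Executing aaa from Q (initial set {q0}):
  after a @ step 1: {q1}
  after a @ step 2: {q4}
  after a @ step 3: ∅ (Q stuck)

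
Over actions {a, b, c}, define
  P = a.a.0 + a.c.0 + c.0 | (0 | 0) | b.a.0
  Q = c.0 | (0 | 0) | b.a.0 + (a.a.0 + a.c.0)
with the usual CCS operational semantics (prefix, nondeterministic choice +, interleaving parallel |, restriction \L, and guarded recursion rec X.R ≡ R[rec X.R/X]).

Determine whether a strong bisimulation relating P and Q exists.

P's transition system — 9 states:
  p0 = a.a.0 + a.c.0 + c.0 | (0 | 0) | b.a.0 | --a--▸ p1, --a--▸ p2, --b--▸ p3, --c--▸ p4
  p1 = a.0 | --a--▸ p5
  p2 = c.0 | --c--▸ p5
  p3 = c.0 | (0 | 0) | a.0 | --a--▸ p6, --c--▸ p7
  p4 = 0 | (0 | 0) | b.a.0 | --b--▸ p7
  p5 = 0 | ·
  p6 = c.0 | (0 | 0) | 0 | --c--▸ p8
  p7 = 0 | (0 | 0) | a.0 | --a--▸ p8
  p8 = 0 | (0 | 0) | 0 | ·
Q's transition system — 9 states:
  q0 = c.0 | (0 | 0) | b.a.0 + (a.a.0 + a.c.0) | --a--▸ q1, --a--▸ q2, --b--▸ q3, --c--▸ q4
  q1 = a.0 | --a--▸ q5
  q2 = c.0 | --c--▸ q5
  q3 = c.0 | (0 | 0) | a.0 | --a--▸ q6, --c--▸ q7
  q4 = 0 | (0 | 0) | b.a.0 | --b--▸ q7
  q5 = 0 | ·
  q6 = c.0 | (0 | 0) | 0 | --c--▸ q8
  q7 = 0 | (0 | 0) | a.0 | --a--▸ q8
  q8 = 0 | (0 | 0) | 0 | ·
Coarsest stable partition (strong bisimilarity classes):
  B0 = {p0, q0}
  B1 = {p4, q4}
  B2 = {p1, p7, q1, q7}
  B3 = {p5, p8, q5, q8}
  B4 = {p3, q3}
  B5 = {p2, p6, q2, q6}
p0 ∈ B0, q0 ∈ B0 → same block

P ~ Q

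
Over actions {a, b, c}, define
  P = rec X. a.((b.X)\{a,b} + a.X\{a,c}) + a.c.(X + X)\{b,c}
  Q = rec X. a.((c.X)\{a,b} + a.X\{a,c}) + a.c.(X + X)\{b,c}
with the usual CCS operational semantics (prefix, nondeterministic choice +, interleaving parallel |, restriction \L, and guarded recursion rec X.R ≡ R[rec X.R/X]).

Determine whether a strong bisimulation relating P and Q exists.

not bisimilar

P's transition system — 8 states:
  u0 = rec X. a.((b.X)\{a,b} + a.X\{a,c}) + a.c.(X + X)\{b,c} → ··a··> u1, ··a··> u2
  u1 = (b.(rec X. a.((b.X)\{a,b} + a.X\{a,c}) + a.c.(X + X)\{b,c}))\{a,b} + a.(rec X. a.((b.X)\{a,b} + a.X\{a,c}) + a.c.(X + X)\{b,c})\{a,c} → ··a··> u3
  u2 = c.((rec X. a.((b.X)\{a,b} + a.X\{a,c}) + a.c.(X + X)\{b,c}) + (rec X. a.((b.X)\{a,b} + a.X\{a,c}) + a.c.(X + X)\{b,c}))\{b,c} → ··c··> u4
  u3 = (rec X. a.((b.X)\{a,b} + a.X\{a,c}) + a.c.(X + X)\{b,c})\{a,c} → stopped
  u4 = ((rec X. a.((b.X)\{a,b} + a.X\{a,c}) + a.c.(X + X)\{b,c}) + (rec X. a.((b.X)\{a,b} + a.X\{a,c}) + a.c.(X + X)\{b,c}))\{b,c} → ··a··> u5, ··a··> u6
  u5 = ((b.(rec X. a.((b.X)\{a,b} + a.X\{a,c}) + a.c.(X + X)\{b,c}))\{a,b} + a.(rec X. a.((b.X)\{a,b} + a.X\{a,c}) + a.c.(X + X)\{b,c})\{a,c})\{b,c} → ··a··> u7
  u6 = (c.((rec X. a.((b.X)\{a,b} + a.X\{a,c}) + a.c.(X + X)\{b,c}) + (rec X. a.((b.X)\{a,b} + a.X\{a,c}) + a.c.(X + X)\{b,c}))\{b,c})\{b,c} → stopped
  u7 = (rec X. a.((b.X)\{a,b} + a.X\{a,c}) + a.c.(X + X)\{b,c})\{a,c}\{b,c} → stopped
Q's transition system — 9 states:
  v0 = rec X. a.((c.X)\{a,b} + a.X\{a,c}) + a.c.(X + X)\{b,c} → ··a··> v1, ··a··> v2
  v1 = (c.(rec X. a.((c.X)\{a,b} + a.X\{a,c}) + a.c.(X + X)\{b,c}))\{a,b} + a.(rec X. a.((c.X)\{a,b} + a.X\{a,c}) + a.c.(X + X)\{b,c})\{a,c} → ··a··> v3, ··c··> v4
  v2 = c.((rec X. a.((c.X)\{a,b} + a.X\{a,c}) + a.c.(X + X)\{b,c}) + (rec X. a.((c.X)\{a,b} + a.X\{a,c}) + a.c.(X + X)\{b,c}))\{b,c} → ··c··> v5
  v3 = (rec X. a.((c.X)\{a,b} + a.X\{a,c}) + a.c.(X + X)\{b,c})\{a,c} → stopped
  v4 = (rec X. a.((c.X)\{a,b} + a.X\{a,c}) + a.c.(X + X)\{b,c})\{a,b} → stopped
  v5 = ((rec X. a.((c.X)\{a,b} + a.X\{a,c}) + a.c.(X + X)\{b,c}) + (rec X. a.((c.X)\{a,b} + a.X\{a,c}) + a.c.(X + X)\{b,c}))\{b,c} → ··a··> v6, ··a··> v7
  v6 = ((c.(rec X. a.((c.X)\{a,b} + a.X\{a,c}) + a.c.(X + X)\{b,c}))\{a,b} + a.(rec X. a.((c.X)\{a,b} + a.X\{a,c}) + a.c.(X + X)\{b,c})\{a,c})\{b,c} → ··a··> v8
  v7 = (c.((rec X. a.((c.X)\{a,b} + a.X\{a,c}) + a.c.(X + X)\{b,c}) + (rec X. a.((c.X)\{a,b} + a.X\{a,c}) + a.c.(X + X)\{b,c}))\{b,c})\{b,c} → stopped
  v8 = (rec X. a.((c.X)\{a,b} + a.X\{a,c}) + a.c.(X + X)\{b,c})\{a,c}\{b,c} → stopped
Coarsest stable partition (strong bisimilarity classes):
  B0 = {u0}
  B1 = {u1, u5, v6}
  B2 = {u3, u6, u7, v3, v4, v7, v8}
  B3 = {u2, v2}
  B4 = {u4, v5}
  B5 = {v0}
  B6 = {v1}
u0 ∈ B0, v0 ∈ B5 → different blocks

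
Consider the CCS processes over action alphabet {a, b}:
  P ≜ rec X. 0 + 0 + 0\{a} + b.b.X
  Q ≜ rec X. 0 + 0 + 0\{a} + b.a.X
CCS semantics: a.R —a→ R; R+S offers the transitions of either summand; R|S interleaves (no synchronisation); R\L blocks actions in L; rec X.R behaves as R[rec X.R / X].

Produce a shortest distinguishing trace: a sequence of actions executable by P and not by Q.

P's transition system — 2 states:
  s0 = rec X. 0 + 0 + 0\{a} + b.b.X :: =b=> s1
  s1 = b.(rec X. 0 + 0 + 0\{a} + b.b.X) :: =b=> s0
Q's transition system — 2 states:
  t0 = rec X. 0 + 0 + 0\{a} + b.a.X :: =b=> t1
  t1 = a.(rec X. 0 + 0 + 0\{a} + b.a.X) :: =a=> t0
Trace ⟨bb⟩ through P, begin at {s0}:
  [1] b ⇒ {s1}
  [2] b ⇒ {s0}
  ✓ P
Trace ⟨bb⟩ through Q, begin at {t0}:
  [1] b ⇒ {t1}
  [2] b ⇒ ∅  — Q cannot continue

bb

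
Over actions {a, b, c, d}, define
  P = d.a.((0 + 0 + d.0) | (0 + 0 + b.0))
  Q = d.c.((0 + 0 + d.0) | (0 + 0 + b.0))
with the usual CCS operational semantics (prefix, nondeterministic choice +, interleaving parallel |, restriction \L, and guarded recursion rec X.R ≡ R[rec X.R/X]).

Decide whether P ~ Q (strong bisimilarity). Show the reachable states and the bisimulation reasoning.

Reachable graph of P (6 states):
  m0 = d.a.((0 + 0 + d.0) | (0 + 0 + b.0)) → --d--▸ m1
  m1 = a.((0 + 0 + d.0) | (0 + 0 + b.0)) → --a--▸ m2
  m2 = (0 + 0 + d.0) | (0 + 0 + b.0) → --b--▸ m3, --d--▸ m4
  m3 = (0 + 0 + d.0) | 0 → --d--▸ m5
  m4 = 0 | (0 + 0 + b.0) → --b--▸ m5
  m5 = 0 | 0 → stopped
Reachable graph of Q (6 states):
  n0 = d.c.((0 + 0 + d.0) | (0 + 0 + b.0)) → --d--▸ n1
  n1 = c.((0 + 0 + d.0) | (0 + 0 + b.0)) → --c--▸ n2
  n2 = (0 + 0 + d.0) | (0 + 0 + b.0) → --b--▸ n3, --d--▸ n4
  n3 = (0 + 0 + d.0) | 0 → --d--▸ n5
  n4 = 0 | (0 + 0 + b.0) → --b--▸ n5
  n5 = 0 | 0 → stopped
Coarsest stable partition (strong bisimilarity classes):
  B0 = {m0}
  B1 = {m1}
  B2 = {m2, n2}
  B3 = {m3, n3}
  B4 = {m5, n5}
  B5 = {m4, n4}
  B6 = {n0}
  B7 = {n1}
m0 ∈ B0, n0 ∈ B6 → different blocks

NO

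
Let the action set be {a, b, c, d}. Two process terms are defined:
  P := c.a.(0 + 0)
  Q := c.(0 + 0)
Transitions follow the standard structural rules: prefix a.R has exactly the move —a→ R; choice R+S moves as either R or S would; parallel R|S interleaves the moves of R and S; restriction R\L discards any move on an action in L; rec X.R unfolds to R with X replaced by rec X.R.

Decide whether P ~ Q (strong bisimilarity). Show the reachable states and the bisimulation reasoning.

NO

LTS(P): 3 reachable states
  u0 = c.a.(0 + 0) → ··c··> u1
  u1 = a.(0 + 0) → ··a··> u2
  u2 = 0 + 0 → stopped
LTS(Q): 2 reachable states
  v0 = c.(0 + 0) → ··c··> v1
  v1 = 0 + 0 → stopped
Partition-refinement fixed point:
  B0 = {u0}
  B1 = {u1}
  B2 = {u2, v1}
  B3 = {v0}
u0 ∈ B0, v0 ∈ B3 → different blocks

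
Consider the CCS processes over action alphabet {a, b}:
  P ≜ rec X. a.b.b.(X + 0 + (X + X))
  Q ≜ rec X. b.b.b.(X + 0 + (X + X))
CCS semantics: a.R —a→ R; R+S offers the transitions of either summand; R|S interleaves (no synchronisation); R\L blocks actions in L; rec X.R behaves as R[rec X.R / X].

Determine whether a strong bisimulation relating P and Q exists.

not bisimilar

P's transition system — 4 states:
  p0 = rec X. a.b.b.(X + 0 + (X + X)) | =a=> p1
  p1 = b.b.((rec X. a.b.b.(X + 0 + (X + X))) + 0 + ((rec X. a.b.b.(X + 0 + (X + X))) + (rec X. a.b.b.(X + 0 + (X + X))))) | =b=> p2
  p2 = b.((rec X. a.b.b.(X + 0 + (X + X))) + 0 + ((rec X. a.b.b.(X + 0 + (X + X))) + (rec X. a.b.b.(X + 0 + (X + X))))) | =b=> p3
  p3 = (rec X. a.b.b.(X + 0 + (X + X))) + 0 + ((rec X. a.b.b.(X + 0 + (X + X))) + (rec X. a.b.b.(X + 0 + (X + X)))) | =a=> p1
Q's transition system — 4 states:
  q0 = rec X. b.b.b.(X + 0 + (X + X)) | =b=> q1
  q1 = b.b.((rec X. b.b.b.(X + 0 + (X + X))) + 0 + ((rec X. b.b.b.(X + 0 + (X + X))) + (rec X. b.b.b.(X + 0 + (X + X))))) | =b=> q2
  q2 = b.((rec X. b.b.b.(X + 0 + (X + X))) + 0 + ((rec X. b.b.b.(X + 0 + (X + X))) + (rec X. b.b.b.(X + 0 + (X + X))))) | =b=> q3
  q3 = (rec X. b.b.b.(X + 0 + (X + X))) + 0 + ((rec X. b.b.b.(X + 0 + (X + X))) + (rec X. b.b.b.(X + 0 + (X + X)))) | =b=> q1
Bisimilarity quotient blocks:
  B0 = {p0, p3}
  B1 = {p1}
  B2 = {p2}
  B3 = {q0, q1, q2, q3}
p0 ∈ B0, q0 ∈ B3 → different blocks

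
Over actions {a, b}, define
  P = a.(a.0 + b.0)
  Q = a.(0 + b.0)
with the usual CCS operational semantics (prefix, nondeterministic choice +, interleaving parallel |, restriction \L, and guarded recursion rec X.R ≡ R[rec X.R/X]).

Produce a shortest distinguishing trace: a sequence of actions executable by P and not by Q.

aa

LTS(P): 3 reachable states
  p0 = a.(a.0 + b.0) has moves ··a··> p1
  p1 = a.0 + b.0 has moves ··a··> p2, ··b··> p2
  p2 = 0 has moves stopped
LTS(Q): 3 reachable states
  q0 = a.(0 + b.0) has moves ··a··> q1
  q1 = 0 + b.0 has moves ··b··> q2
  q2 = 0 has moves stopped
Trace ⟨aa⟩ through P, begin at {p0}:
  [1] a ⇒ {p1}
  [2] a ⇒ {p2}
  ✓ P
Trace ⟨aa⟩ through Q, begin at {q0}:
  [1] a ⇒ {q1}
  [2] a ⇒ no successor for Q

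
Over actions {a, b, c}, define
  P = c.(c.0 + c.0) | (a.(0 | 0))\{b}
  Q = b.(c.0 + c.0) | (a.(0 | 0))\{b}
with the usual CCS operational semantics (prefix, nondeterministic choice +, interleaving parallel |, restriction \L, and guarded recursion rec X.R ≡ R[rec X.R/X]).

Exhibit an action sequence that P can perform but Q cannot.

c

LTS(P): 6 reachable states
  s0 = c.(c.0 + c.0) | (a.(0 | 0))\{b} :: ··a··> s1, ··c··> s2
  s1 = c.(c.0 + c.0) | (0 | 0)\{b} :: ··c··> s3
  s2 = (c.0 + c.0) | (a.(0 | 0))\{b} :: ··a··> s3, ··c··> s4
  s3 = (c.0 + c.0) | (0 | 0)\{b} :: ··c··> s5
  s4 = 0 | (a.(0 | 0))\{b} :: ··a··> s5
  s5 = 0 | (0 | 0)\{b} :: deadlocked
LTS(Q): 6 reachable states
  t0 = b.(c.0 + c.0) | (a.(0 | 0))\{b} :: ··a··> t1, ··b··> t2
  t1 = b.(c.0 + c.0) | (0 | 0)\{b} :: ··b··> t3
  t2 = (c.0 + c.0) | (a.(0 | 0))\{b} :: ··a··> t3, ··c··> t4
  t3 = (c.0 + c.0) | (0 | 0)\{b} :: ··c··> t5
  t4 = 0 | (a.(0 | 0))\{b} :: ··a··> t5
  t5 = 0 | (0 | 0)\{b} :: deadlocked
Executing c from P (initial set {s0}):
  after c @ step 1: {s2}
  ✓ P
Executing c from Q (initial set {t0}):
  after c @ step 1: ∅ (Q stuck)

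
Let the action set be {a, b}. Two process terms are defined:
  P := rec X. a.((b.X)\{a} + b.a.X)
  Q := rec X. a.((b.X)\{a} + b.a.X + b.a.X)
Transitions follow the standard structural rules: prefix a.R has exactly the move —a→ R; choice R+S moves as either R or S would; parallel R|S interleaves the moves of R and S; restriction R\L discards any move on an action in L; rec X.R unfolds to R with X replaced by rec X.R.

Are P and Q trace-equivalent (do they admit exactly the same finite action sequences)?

traces(P) = traces(Q)

Reachable graph of P (4 states):
  s0 = rec X. a.((b.X)\{a} + b.a.X) has moves ··a··> s1
  s1 = (b.(rec X. a.((b.X)\{a} + b.a.X)))\{a} + b.a.(rec X. a.((b.X)\{a} + b.a.X)) has moves ··b··> s2, ··b··> s3
  s2 = (rec X. a.((b.X)\{a} + b.a.X))\{a} has moves stopped
  s3 = a.(rec X. a.((b.X)\{a} + b.a.X)) has moves ··a··> s0
Reachable graph of Q (4 states):
  t0 = rec X. a.((b.X)\{a} + b.a.X + b.a.X) has moves ··a··> t1
  t1 = (b.(rec X. a.((b.X)\{a} + b.a.X + b.a.X)))\{a} + b.a.(rec X. a.((b.X)\{a} + b.a.X + b.a.X)) + b.a.(rec X. a.((b.X)\{a} + b.a.X + b.a.X)) has moves ··b··> t2, ··b··> t3
  t2 = (rec X. a.((b.X)\{a} + b.a.X + b.a.X))\{a} has moves stopped
  t3 = a.(rec X. a.((b.X)\{a} + b.a.X + b.a.X)) has moves ··a··> t0
Partition-refinement fixed point:
  B0 = {s0, t0}
  B1 = {s1, t1}
  B2 = {s2, t2}
  B3 = {s3, t3}
s0 ∈ B0, t0 ∈ B0 → same block
Bisimilar ⇒ trace-equivalent.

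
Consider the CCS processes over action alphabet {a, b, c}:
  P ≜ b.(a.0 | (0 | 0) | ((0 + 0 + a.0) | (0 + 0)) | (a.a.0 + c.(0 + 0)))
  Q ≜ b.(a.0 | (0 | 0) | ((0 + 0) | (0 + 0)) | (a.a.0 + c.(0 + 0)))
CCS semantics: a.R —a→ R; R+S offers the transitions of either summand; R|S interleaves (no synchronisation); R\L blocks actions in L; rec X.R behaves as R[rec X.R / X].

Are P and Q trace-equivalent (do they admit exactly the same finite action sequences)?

NO — witness ⟨baac⟩

LTS(P): 17 reachable states
  u0 = b.(a.0 | (0 | 0) | ((0 + 0 + a.0) | (0 + 0)) | (a.a.0 + c.(0 + 0))) → -b-> u1
  u1 = a.0 | (0 | 0) | ((0 + 0 + a.0) | (0 + 0)) | (a.a.0 + c.(0 + 0)) → -a-> u2, -a-> u3, -a-> u4, -c-> u5
  u2 = 0 | (0 | 0) | ((0 + 0 + a.0) | (0 + 0)) | (a.a.0 + c.(0 + 0)) → -a-> u6, -a-> u7, -c-> u8
  u3 = a.0 | (0 | 0) | ((0 + 0 + a.0) | (0 + 0)) | a.0 → -a-> u10, -a-> u6, -a-> u9
  u4 = a.0 | (0 | 0) | (0 | (0 + 0)) | (a.a.0 + c.(0 + 0)) → -a-> u10, -a-> u7, -c-> u11
  u5 = a.0 | (0 | 0) | ((0 + 0 + a.0) | (0 + 0)) | (0 + 0) → -a-> u11, -a-> u8
  u6 = 0 | (0 | 0) | ((0 + 0 + a.0) | (0 + 0)) | a.0 → -a-> u12, -a-> u13
  u7 = 0 | (0 | 0) | (0 | (0 + 0)) | (a.a.0 + c.(0 + 0)) → -a-> u13, -c-> u14
  u8 = 0 | (0 | 0) | ((0 + 0 + a.0) | (0 + 0)) | (0 + 0) → -a-> u14
  u9 = a.0 | (0 | 0) | ((0 + 0 + a.0) | (0 + 0)) | 0 → -a-> u12, -a-> u15
  u10 = a.0 | (0 | 0) | (0 | (0 + 0)) | a.0 → -a-> u13, -a-> u15
  u11 = a.0 | (0 | 0) | (0 | (0 + 0)) | (0 + 0) → -a-> u14
  u12 = 0 | (0 | 0) | ((0 + 0 + a.0) | (0 + 0)) | 0 → -a-> u16
  u13 = 0 | (0 | 0) | (0 | (0 + 0)) | a.0 → -a-> u16
  u14 = 0 | (0 | 0) | (0 | (0 + 0)) | (0 + 0) → stopped
  u15 = a.0 | (0 | 0) | (0 | (0 + 0)) | 0 → -a-> u16
  u16 = 0 | (0 | 0) | (0 | (0 + 0)) | 0 → stopped
LTS(Q): 9 reachable states
  v0 = b.(a.0 | (0 | 0) | ((0 + 0) | (0 + 0)) | (a.a.0 + c.(0 + 0))) → -b-> v1
  v1 = a.0 | (0 | 0) | ((0 + 0) | (0 + 0)) | (a.a.0 + c.(0 + 0)) → -a-> v2, -a-> v3, -c-> v4
  v2 = 0 | (0 | 0) | ((0 + 0) | (0 + 0)) | (a.a.0 + c.(0 + 0)) → -a-> v5, -c-> v6
  v3 = a.0 | (0 | 0) | ((0 + 0) | (0 + 0)) | a.0 → -a-> v5, -a-> v7
  v4 = a.0 | (0 | 0) | ((0 + 0) | (0 + 0)) | (0 + 0) → -a-> v6
  v5 = 0 | (0 | 0) | ((0 + 0) | (0 + 0)) | a.0 → -a-> v8
  v6 = 0 | (0 | 0) | ((0 + 0) | (0 + 0)) | (0 + 0) → stopped
  v7 = a.0 | (0 | 0) | ((0 + 0) | (0 + 0)) | 0 → -a-> v8
  v8 = 0 | (0 | 0) | ((0 + 0) | (0 + 0)) | 0 → stopped
Executing baac from P (initial set {u0}):
  step 1 (b): {u1}
  step 2 (a): {u2, u3, u4}
  step 3 (a): {u10, u6, u7, u9}
  step 4 (c): {u14}
  P completes σ.
Executing baac from Q (initial set {v0}):
  step 1 (b): {v1}
  step 2 (a): {v2, v3}
  step 3 (a): {v5, v7}
  step 4 (c): no successor for Q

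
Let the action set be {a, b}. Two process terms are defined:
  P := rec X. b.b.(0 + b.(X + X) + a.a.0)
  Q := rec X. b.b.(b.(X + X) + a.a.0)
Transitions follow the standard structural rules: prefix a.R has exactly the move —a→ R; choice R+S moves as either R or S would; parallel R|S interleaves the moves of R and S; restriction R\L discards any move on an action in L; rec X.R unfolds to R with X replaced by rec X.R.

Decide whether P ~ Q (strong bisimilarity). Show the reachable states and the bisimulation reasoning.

bisimilar

P's transition system — 6 states:
  p0 = rec X. b.b.(0 + b.(X + X) + a.a.0) | ··b··> p1
  p1 = b.(0 + b.((rec X. b.b.(0 + b.(X + X) + a.a.0)) + (rec X. b.b.(0 + b.(X + X) + a.a.0))) + a.a.0) | ··b··> p2
  p2 = 0 + b.((rec X. b.b.(0 + b.(X + X) + a.a.0)) + (rec X. b.b.(0 + b.(X + X) + a.a.0))) + a.a.0 | ··a··> p3, ··b··> p4
  p3 = a.0 | ··a··> p5
  p4 = (rec X. b.b.(0 + b.(X + X) + a.a.0)) + (rec X. b.b.(0 + b.(X + X) + a.a.0)) | ··b··> p1
  p5 = 0 | ∅
Q's transition system — 6 states:
  q0 = rec X. b.b.(b.(X + X) + a.a.0) | ··b··> q1
  q1 = b.(b.((rec X. b.b.(b.(X + X) + a.a.0)) + (rec X. b.b.(b.(X + X) + a.a.0))) + a.a.0) | ··b··> q2
  q2 = b.((rec X. b.b.(b.(X + X) + a.a.0)) + (rec X. b.b.(b.(X + X) + a.a.0))) + a.a.0 | ··a··> q3, ··b··> q4
  q3 = a.0 | ··a··> q5
  q4 = (rec X. b.b.(b.(X + X) + a.a.0)) + (rec X. b.b.(b.(X + X) + a.a.0)) | ··b··> q1
  q5 = 0 | ∅
Partition-refinement fixed point:
  B0 = {p0, p4, q0, q4}
  B1 = {p1, q1}
  B2 = {p2, q2}
  B3 = {p3, q3}
  B4 = {p5, q5}
p0 ∈ B0, q0 ∈ B0 → same block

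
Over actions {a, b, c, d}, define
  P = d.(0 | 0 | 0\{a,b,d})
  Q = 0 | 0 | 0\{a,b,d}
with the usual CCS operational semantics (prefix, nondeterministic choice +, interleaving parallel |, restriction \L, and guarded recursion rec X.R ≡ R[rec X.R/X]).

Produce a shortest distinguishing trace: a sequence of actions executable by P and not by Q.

d

LTS(P): 2 reachable states
  m0 = d.(0 | 0 | 0\{a,b,d}) | ··d··> m1
  m1 = 0 | 0 | 0\{a,b,d} | (no moves)
LTS(Q): 1 reachable states
  n0 = 0 | 0 | 0\{a,b,d} | (no moves)
Executing d from P (initial set {m0}):
  [1] d ⇒ {m1}
  P completes σ.
Executing d from Q (initial set {n0}):
  [1] d ⇒ no successor for Q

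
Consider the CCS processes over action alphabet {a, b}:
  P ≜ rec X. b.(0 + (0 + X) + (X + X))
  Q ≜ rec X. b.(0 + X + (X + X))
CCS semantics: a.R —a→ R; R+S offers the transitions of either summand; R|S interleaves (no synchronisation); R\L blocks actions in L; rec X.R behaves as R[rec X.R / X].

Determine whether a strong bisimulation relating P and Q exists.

bisimilar

LTS(P): 2 reachable states
  u0 = rec X. b.(0 + (0 + X) + (X + X)) :: --b--▸ u1
  u1 = 0 + (0 + (rec X. b.(0 + (0 + X) + (X + X)))) + ((rec X. b.(0 + (0 + X) + (X + X))) + (rec X. b.(0 + (0 + X) + (X + X)))) :: --b--▸ u1
LTS(Q): 2 reachable states
  v0 = rec X. b.(0 + X + (X + X)) :: --b--▸ v1
  v1 = 0 + (rec X. b.(0 + X + (X + X))) + ((rec X. b.(0 + X + (X + X))) + (rec X. b.(0 + X + (X + X)))) :: --b--▸ v1
Partition-refinement fixed point:
  B0 = {u0, u1, v0, v1}
u0 ∈ B0, v0 ∈ B0 → same block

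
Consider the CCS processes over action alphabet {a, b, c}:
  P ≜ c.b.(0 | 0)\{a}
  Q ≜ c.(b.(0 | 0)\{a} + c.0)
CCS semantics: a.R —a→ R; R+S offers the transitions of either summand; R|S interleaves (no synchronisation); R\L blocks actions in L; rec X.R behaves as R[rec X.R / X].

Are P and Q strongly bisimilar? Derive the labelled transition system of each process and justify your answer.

P ≁ Q

P's transition system — 3 states:
  u0 = c.b.(0 | 0)\{a} → ··c··> u1
  u1 = b.(0 | 0)\{a} → ··b··> u2
  u2 = (0 | 0)\{a} → deadlocked
Q's transition system — 4 states:
  v0 = c.(b.(0 | 0)\{a} + c.0) → ··c··> v1
  v1 = b.(0 | 0)\{a} + c.0 → ··b··> v2, ··c··> v3
  v2 = (0 | 0)\{a} → deadlocked
  v3 = 0 → deadlocked
Partition-refinement fixed point:
  B0 = {u0}
  B1 = {u1}
  B2 = {u2, v2, v3}
  B3 = {v0}
  B4 = {v1}
u0 ∈ B0, v0 ∈ B3 → different blocks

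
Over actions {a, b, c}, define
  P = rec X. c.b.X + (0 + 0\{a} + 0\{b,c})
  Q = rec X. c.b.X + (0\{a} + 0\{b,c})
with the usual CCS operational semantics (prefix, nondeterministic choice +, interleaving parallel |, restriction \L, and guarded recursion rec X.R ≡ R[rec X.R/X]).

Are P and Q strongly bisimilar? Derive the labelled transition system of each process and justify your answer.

bisimilar

P's transition system — 2 states:
  s0 = rec X. c.b.X + (0 + 0\{a} + 0\{b,c}) ⊢ =c=> s1
  s1 = b.(rec X. c.b.X + (0 + 0\{a} + 0\{b,c})) ⊢ =b=> s0
Q's transition system — 2 states:
  t0 = rec X. c.b.X + (0\{a} + 0\{b,c}) ⊢ =c=> t1
  t1 = b.(rec X. c.b.X + (0\{a} + 0\{b,c})) ⊢ =b=> t0
Bisimilarity quotient blocks:
  B0 = {s0, t0}
  B1 = {s1, t1}
s0 ∈ B0, t0 ∈ B0 → same block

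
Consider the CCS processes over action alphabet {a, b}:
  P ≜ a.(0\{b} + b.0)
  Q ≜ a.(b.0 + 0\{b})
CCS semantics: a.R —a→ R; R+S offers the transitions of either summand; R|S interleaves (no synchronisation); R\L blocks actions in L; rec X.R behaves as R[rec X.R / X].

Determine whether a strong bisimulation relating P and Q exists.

LTS(P): 3 reachable states
  m0 = a.(0\{b} + b.0) has moves =a=> m1
  m1 = 0\{b} + b.0 has moves =b=> m2
  m2 = 0 has moves (no moves)
LTS(Q): 3 reachable states
  n0 = a.(b.0 + 0\{b}) has moves =a=> n1
  n1 = b.0 + 0\{b} has moves =b=> n2
  n2 = 0 has moves (no moves)
Coarsest stable partition (strong bisimilarity classes):
  B0 = {m0, n0}
  B1 = {m1, n1}
  B2 = {m2, n2}
m0 ∈ B0, n0 ∈ B0 → same block

YES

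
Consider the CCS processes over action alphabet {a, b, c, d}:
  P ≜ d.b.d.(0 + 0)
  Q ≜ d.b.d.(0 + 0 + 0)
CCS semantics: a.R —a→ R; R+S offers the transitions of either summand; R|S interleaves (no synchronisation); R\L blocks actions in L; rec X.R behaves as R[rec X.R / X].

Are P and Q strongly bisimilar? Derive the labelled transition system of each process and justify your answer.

Reachable graph of P (4 states):
  s0 = d.b.d.(0 + 0) :: =d=> s1
  s1 = b.d.(0 + 0) :: =b=> s2
  s2 = d.(0 + 0) :: =d=> s3
  s3 = 0 + 0 :: ∅
Reachable graph of Q (4 states):
  t0 = d.b.d.(0 + 0 + 0) :: =d=> t1
  t1 = b.d.(0 + 0 + 0) :: =b=> t2
  t2 = d.(0 + 0 + 0) :: =d=> t3
  t3 = 0 + 0 + 0 :: ∅
Partition-refinement fixed point:
  B0 = {s0, t0}
  B1 = {s1, t1}
  B2 = {s2, t2}
  B3 = {s3, t3}
s0 ∈ B0, t0 ∈ B0 → same block

bisimilar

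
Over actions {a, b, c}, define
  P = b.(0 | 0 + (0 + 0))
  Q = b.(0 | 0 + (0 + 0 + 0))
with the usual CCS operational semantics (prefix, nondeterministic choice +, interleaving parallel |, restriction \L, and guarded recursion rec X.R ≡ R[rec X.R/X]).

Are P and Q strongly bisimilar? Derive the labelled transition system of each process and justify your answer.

P's transition system — 2 states:
  m0 = b.(0 | 0 + (0 + 0)) has moves ··b··> m1
  m1 = 0 | 0 + (0 + 0) has moves deadlocked
Q's transition system — 2 states:
  n0 = b.(0 | 0 + (0 + 0 + 0)) has moves ··b··> n1
  n1 = 0 | 0 + (0 + 0 + 0) has moves deadlocked
Coarsest stable partition (strong bisimilarity classes):
  B0 = {m0, n0}
  B1 = {m1, n1}
m0 ∈ B0, n0 ∈ B0 → same block

bisimilar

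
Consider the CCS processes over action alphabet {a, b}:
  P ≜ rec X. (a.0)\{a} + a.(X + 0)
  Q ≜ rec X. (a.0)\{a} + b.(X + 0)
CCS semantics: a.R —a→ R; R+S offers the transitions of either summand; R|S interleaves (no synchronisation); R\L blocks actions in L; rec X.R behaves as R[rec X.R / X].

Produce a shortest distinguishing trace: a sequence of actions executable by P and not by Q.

LTS(P): 2 reachable states
  m0 = rec X. (a.0)\{a} + a.(X + 0) | —a→ m1
  m1 = (rec X. (a.0)\{a} + a.(X + 0)) + 0 | —a→ m1
LTS(Q): 2 reachable states
  n0 = rec X. (a.0)\{a} + b.(X + 0) | —b→ n1
  n1 = (rec X. (a.0)\{a} + b.(X + 0)) + 0 | —b→ n1
Trace ⟨a⟩ through P, begin at {m0}:
  step 1 (a): {m1}
  ✓ P
Trace ⟨a⟩ through Q, begin at {n0}:
  step 1 (a): ∅ (Q stuck)

a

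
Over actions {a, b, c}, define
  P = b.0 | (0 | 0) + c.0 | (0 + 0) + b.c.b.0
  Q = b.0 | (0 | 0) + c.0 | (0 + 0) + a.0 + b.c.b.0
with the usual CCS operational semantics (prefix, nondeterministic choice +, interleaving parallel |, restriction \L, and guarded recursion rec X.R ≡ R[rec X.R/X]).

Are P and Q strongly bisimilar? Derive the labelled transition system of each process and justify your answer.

P's transition system — 6 states:
  m0 = b.0 | (0 | 0) + c.0 | (0 + 0) + b.c.b.0 ⊢ ··b··> m1, ··b··> m2, ··c··> m3
  m1 = 0 | (0 | 0) ⊢ deadlocked
  m2 = c.b.0 ⊢ ··c··> m4
  m3 = 0 | (0 + 0) ⊢ deadlocked
  m4 = b.0 ⊢ ··b··> m5
  m5 = 0 ⊢ deadlocked
Q's transition system — 6 states:
  n0 = b.0 | (0 | 0) + c.0 | (0 + 0) + a.0 + b.c.b.0 ⊢ ··a··> n1, ··b··> n2, ··b··> n3, ··c··> n4
  n1 = 0 ⊢ deadlocked
  n2 = 0 | (0 | 0) ⊢ deadlocked
  n3 = c.b.0 ⊢ ··c··> n5
  n4 = 0 | (0 + 0) ⊢ deadlocked
  n5 = b.0 ⊢ ··b··> n1
Coarsest stable partition (strong bisimilarity classes):
  B0 = {m0}
  B1 = {m1, m3, m5, n1, n2, n4}
  B2 = {m2, n3}
  B3 = {m4, n5}
  B4 = {n0}
m0 ∈ B0, n0 ∈ B4 → different blocks

not bisimilar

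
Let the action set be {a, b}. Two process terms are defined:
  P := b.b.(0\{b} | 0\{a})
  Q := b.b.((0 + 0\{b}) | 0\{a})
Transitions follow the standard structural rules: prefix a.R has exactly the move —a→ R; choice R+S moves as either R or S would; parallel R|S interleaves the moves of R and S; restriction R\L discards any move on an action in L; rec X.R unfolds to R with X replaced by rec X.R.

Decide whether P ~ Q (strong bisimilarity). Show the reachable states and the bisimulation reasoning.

Reachable graph of P (3 states):
  s0 = b.b.(0\{b} | 0\{a}) has moves -b-> s1
  s1 = b.(0\{b} | 0\{a}) has moves -b-> s2
  s2 = 0\{b} | 0\{a} has moves (no moves)
Reachable graph of Q (3 states):
  t0 = b.b.((0 + 0\{b}) | 0\{a}) has moves -b-> t1
  t1 = b.((0 + 0\{b}) | 0\{a}) has moves -b-> t2
  t2 = (0 + 0\{b}) | 0\{a} has moves (no moves)
Bisimilarity quotient blocks:
  B0 = {s0, t0}
  B1 = {s1, t1}
  B2 = {s2, t2}
s0 ∈ B0, t0 ∈ B0 → same block

bisimilar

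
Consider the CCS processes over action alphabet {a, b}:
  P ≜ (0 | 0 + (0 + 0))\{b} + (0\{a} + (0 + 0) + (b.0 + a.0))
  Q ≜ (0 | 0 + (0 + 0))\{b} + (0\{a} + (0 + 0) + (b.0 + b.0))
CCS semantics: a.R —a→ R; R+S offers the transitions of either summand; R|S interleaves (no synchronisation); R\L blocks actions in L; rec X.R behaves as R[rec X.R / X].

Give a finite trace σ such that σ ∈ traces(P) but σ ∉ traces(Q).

a

LTS(P): 2 reachable states
  m0 = (0 | 0 + (0 + 0))\{b} + (0\{a} + (0 + 0) + (b.0 + a.0)) :: =a=> m1, =b=> m1
  m1 = 0 :: ·
LTS(Q): 2 reachable states
  n0 = (0 | 0 + (0 + 0))\{b} + (0\{a} + (0 + 0) + (b.0 + b.0)) :: =b=> n1
  n1 = 0 :: ·
Executing a from P (initial set {m0}):
  after a @ step 1: {m1}
  ✓ P
Executing a from Q (initial set {n0}):
  after a @ step 1: ∅  — Q cannot continue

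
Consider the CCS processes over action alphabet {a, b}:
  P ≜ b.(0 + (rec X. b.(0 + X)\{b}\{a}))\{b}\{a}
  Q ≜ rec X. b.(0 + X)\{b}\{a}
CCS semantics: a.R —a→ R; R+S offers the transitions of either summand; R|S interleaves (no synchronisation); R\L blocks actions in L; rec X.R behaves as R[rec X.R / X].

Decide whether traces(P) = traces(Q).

trace-equivalent

Reachable graph of P (2 states):
  m0 = b.(0 + (rec X. b.(0 + X)\{b}\{a}))\{b}\{a} → =b=> m1
  m1 = (0 + (rec X. b.(0 + X)\{b}\{a}))\{b}\{a} → stopped
Reachable graph of Q (2 states):
  n0 = rec X. b.(0 + X)\{b}\{a} → =b=> n1
  n1 = (0 + (rec X. b.(0 + X)\{b}\{a}))\{b}\{a} → stopped
Partition-refinement fixed point:
  B0 = {m0, n0}
  B1 = {m1, n1}
m0 ∈ B0, n0 ∈ B0 → same block
Bisimilar ⇒ trace-equivalent.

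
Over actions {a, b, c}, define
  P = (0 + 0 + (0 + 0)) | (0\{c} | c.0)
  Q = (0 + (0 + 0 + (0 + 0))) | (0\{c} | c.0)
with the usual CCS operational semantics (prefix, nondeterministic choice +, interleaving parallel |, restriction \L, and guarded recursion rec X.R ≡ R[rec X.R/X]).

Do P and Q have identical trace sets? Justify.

traces(P) = traces(Q)

Reachable graph of P (2 states):
  m0 = (0 + 0 + (0 + 0)) | (0\{c} | c.0) ⊢ ··c··> m1
  m1 = (0 + 0 + (0 + 0)) | (0\{c} | 0) ⊢ deadlocked
Reachable graph of Q (2 states):
  n0 = (0 + (0 + 0 + (0 + 0))) | (0\{c} | c.0) ⊢ ··c··> n1
  n1 = (0 + (0 + 0 + (0 + 0))) | (0\{c} | 0) ⊢ deadlocked
Coarsest stable partition (strong bisimilarity classes):
  B0 = {m0, n0}
  B1 = {m1, n1}
m0 ∈ B0, n0 ∈ B0 → same block
Bisimilar ⇒ trace-equivalent.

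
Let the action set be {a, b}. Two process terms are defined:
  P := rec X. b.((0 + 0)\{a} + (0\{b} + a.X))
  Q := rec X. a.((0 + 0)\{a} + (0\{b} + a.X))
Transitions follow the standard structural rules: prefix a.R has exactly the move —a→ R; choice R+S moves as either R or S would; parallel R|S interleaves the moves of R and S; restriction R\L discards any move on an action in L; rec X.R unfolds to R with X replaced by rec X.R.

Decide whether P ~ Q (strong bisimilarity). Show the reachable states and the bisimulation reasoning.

P's transition system — 2 states:
  p0 = rec X. b.((0 + 0)\{a} + (0\{b} + a.X)) has moves ··b··> p1
  p1 = (0 + 0)\{a} + (0\{b} + a.(rec X. b.((0 + 0)\{a} + (0\{b} + a.X)))) has moves ··a··> p0
Q's transition system — 2 states:
  q0 = rec X. a.((0 + 0)\{a} + (0\{b} + a.X)) has moves ··a··> q1
  q1 = (0 + 0)\{a} + (0\{b} + a.(rec X. a.((0 + 0)\{a} + (0\{b} + a.X)))) has moves ··a··> q0
Coarsest stable partition (strong bisimilarity classes):
  B0 = {p0}
  B1 = {p1}
  B2 = {q0, q1}
p0 ∈ B0, q0 ∈ B2 → different blocks

P ≁ Q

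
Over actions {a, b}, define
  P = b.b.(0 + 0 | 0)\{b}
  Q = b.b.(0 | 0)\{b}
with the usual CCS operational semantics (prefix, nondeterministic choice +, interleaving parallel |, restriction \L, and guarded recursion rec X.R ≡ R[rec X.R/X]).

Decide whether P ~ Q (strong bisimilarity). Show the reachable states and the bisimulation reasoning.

YES

LTS(P): 3 reachable states
  u0 = b.b.(0 + 0 | 0)\{b} ⊢ -b-> u1
  u1 = b.(0 + 0 | 0)\{b} ⊢ -b-> u2
  u2 = (0 + 0 | 0)\{b} ⊢ (no moves)
LTS(Q): 3 reachable states
  v0 = b.b.(0 | 0)\{b} ⊢ -b-> v1
  v1 = b.(0 | 0)\{b} ⊢ -b-> v2
  v2 = (0 | 0)\{b} ⊢ (no moves)
Partition-refinement fixed point:
  B0 = {u0, v0}
  B1 = {u1, v1}
  B2 = {u2, v2}
u0 ∈ B0, v0 ∈ B0 → same block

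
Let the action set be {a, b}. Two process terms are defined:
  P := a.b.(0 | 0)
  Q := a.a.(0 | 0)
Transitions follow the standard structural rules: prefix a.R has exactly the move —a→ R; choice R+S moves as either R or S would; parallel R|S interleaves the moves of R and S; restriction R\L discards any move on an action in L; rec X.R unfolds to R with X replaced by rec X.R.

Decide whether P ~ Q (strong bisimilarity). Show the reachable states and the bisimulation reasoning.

P ≁ Q

LTS(P): 3 reachable states
  s0 = a.b.(0 | 0) has moves ··a··> s1
  s1 = b.(0 | 0) has moves ··b··> s2
  s2 = 0 | 0 has moves deadlocked
LTS(Q): 3 reachable states
  t0 = a.a.(0 | 0) has moves ··a··> t1
  t1 = a.(0 | 0) has moves ··a··> t2
  t2 = 0 | 0 has moves deadlocked
Coarsest stable partition (strong bisimilarity classes):
  B0 = {s0}
  B1 = {s1}
  B2 = {s2, t2}
  B3 = {t0}
  B4 = {t1}
s0 ∈ B0, t0 ∈ B3 → different blocks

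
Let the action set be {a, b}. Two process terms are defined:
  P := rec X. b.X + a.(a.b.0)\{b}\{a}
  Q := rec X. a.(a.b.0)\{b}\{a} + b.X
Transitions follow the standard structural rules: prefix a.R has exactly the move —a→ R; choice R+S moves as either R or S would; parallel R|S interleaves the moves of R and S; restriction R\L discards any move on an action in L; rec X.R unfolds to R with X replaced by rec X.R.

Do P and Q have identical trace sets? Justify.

YES

LTS(P): 2 reachable states
  m0 = rec X. b.X + a.(a.b.0)\{b}\{a} :: --a--▸ m1, --b--▸ m0
  m1 = (a.b.0)\{b}\{a} :: stopped
LTS(Q): 2 reachable states
  n0 = rec X. a.(a.b.0)\{b}\{a} + b.X :: --a--▸ n1, --b--▸ n0
  n1 = (a.b.0)\{b}\{a} :: stopped
Partition-refinement fixed point:
  B0 = {m0, n0}
  B1 = {m1, n1}
m0 ∈ B0, n0 ∈ B0 → same block
Bisimilar ⇒ trace-equivalent.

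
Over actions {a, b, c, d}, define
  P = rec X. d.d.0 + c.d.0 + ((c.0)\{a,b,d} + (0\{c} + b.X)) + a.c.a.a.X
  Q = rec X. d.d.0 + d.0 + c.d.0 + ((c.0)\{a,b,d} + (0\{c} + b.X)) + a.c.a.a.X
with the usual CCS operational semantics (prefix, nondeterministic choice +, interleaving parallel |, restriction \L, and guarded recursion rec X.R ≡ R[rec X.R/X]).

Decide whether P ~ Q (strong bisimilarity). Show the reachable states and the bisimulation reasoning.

Reachable graph of P (7 states):
  u0 = rec X. d.d.0 + c.d.0 + ((c.0)\{a,b,d} + (0\{c} + b.X)) + a.c.a.a.X | —a→ u1, —b→ u0, —c→ u2, —c→ u3, —d→ u3
  u1 = c.a.a.(rec X. d.d.0 + c.d.0 + ((c.0)\{a,b,d} + (0\{c} + b.X)) + a.c.a.a.X) | —c→ u4
  u2 = 0\{a,b,d} | (no moves)
  u3 = d.0 | —d→ u5
  u4 = a.a.(rec X. d.d.0 + c.d.0 + ((c.0)\{a,b,d} + (0\{c} + b.X)) + a.c.a.a.X) | —a→ u6
  u5 = 0 | (no moves)
  u6 = a.(rec X. d.d.0 + c.d.0 + ((c.0)\{a,b,d} + (0\{c} + b.X)) + a.c.a.a.X) | —a→ u0
Reachable graph of Q (7 states):
  v0 = rec X. d.d.0 + d.0 + c.d.0 + ((c.0)\{a,b,d} + (0\{c} + b.X)) + a.c.a.a.X | —a→ v1, —b→ v0, —c→ v2, —c→ v3, —d→ v3, —d→ v4
  v1 = c.a.a.(rec X. d.d.0 + d.0 + c.d.0 + ((c.0)\{a,b,d} + (0\{c} + b.X)) + a.c.a.a.X) | —c→ v5
  v2 = 0\{a,b,d} | (no moves)
  v3 = d.0 | —d→ v4
  v4 = 0 | (no moves)
  v5 = a.a.(rec X. d.d.0 + d.0 + c.d.0 + ((c.0)\{a,b,d} + (0\{c} + b.X)) + a.c.a.a.X) | —a→ v6
  v6 = a.(rec X. d.d.0 + d.0 + c.d.0 + ((c.0)\{a,b,d} + (0\{c} + b.X)) + a.c.a.a.X) | —a→ v0
Partition-refinement fixed point:
  B0 = {u0}
  B1 = {u1}
  B2 = {u4}
  B3 = {u6}
  B4 = {u3, v3}
  B5 = {u2, u5, v2, v4}
  B6 = {v0}
  B7 = {v1}
  B8 = {v5}
  B9 = {v6}
u0 ∈ B0, v0 ∈ B6 → different blocks

NO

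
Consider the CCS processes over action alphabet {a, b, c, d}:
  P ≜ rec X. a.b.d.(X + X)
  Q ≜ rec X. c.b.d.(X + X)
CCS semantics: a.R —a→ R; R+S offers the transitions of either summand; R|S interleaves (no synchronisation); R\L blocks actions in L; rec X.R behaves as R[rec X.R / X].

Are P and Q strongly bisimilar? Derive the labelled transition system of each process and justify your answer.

Reachable graph of P (4 states):
  m0 = rec X. a.b.d.(X + X) has moves —a→ m1
  m1 = b.d.((rec X. a.b.d.(X + X)) + (rec X. a.b.d.(X + X))) has moves —b→ m2
  m2 = d.((rec X. a.b.d.(X + X)) + (rec X. a.b.d.(X + X))) has moves —d→ m3
  m3 = (rec X. a.b.d.(X + X)) + (rec X. a.b.d.(X + X)) has moves —a→ m1
Reachable graph of Q (4 states):
  n0 = rec X. c.b.d.(X + X) has moves —c→ n1
  n1 = b.d.((rec X. c.b.d.(X + X)) + (rec X. c.b.d.(X + X))) has moves —b→ n2
  n2 = d.((rec X. c.b.d.(X + X)) + (rec X. c.b.d.(X + X))) has moves —d→ n3
  n3 = (rec X. c.b.d.(X + X)) + (rec X. c.b.d.(X + X)) has moves —c→ n1
Bisimilarity quotient blocks:
  B0 = {m0, m3}
  B1 = {m1}
  B2 = {m2}
  B3 = {n0, n3}
  B4 = {n1}
  B5 = {n2}
m0 ∈ B0, n0 ∈ B3 → different blocks

NO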